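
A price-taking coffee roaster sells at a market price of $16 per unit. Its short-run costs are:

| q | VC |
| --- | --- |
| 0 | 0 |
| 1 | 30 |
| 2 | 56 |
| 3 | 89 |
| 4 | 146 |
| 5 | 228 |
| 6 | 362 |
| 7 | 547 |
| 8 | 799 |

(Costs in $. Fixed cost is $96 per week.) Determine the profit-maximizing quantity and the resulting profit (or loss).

q = 0 (shut down); profit = -$96

Tabulate TR − TC: q=0: -96; q=1: -110; q=2: -120; q=3: -137; q=4: -178; q=5: -244; q=6: -362; q=7: -531; q=8: -767.
Profit is highest at q = 0. Equivalently, the lowest AVC in the table is 56/2 ≈ $28 at q = 2, and P = $16 falls below it — price never covers variable cost, so the firm shuts down and loses only its fixed cost.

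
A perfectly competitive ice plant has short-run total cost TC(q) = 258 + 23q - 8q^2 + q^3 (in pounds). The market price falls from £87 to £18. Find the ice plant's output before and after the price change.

Output falls from 8 to 5

AVC = 23 - 8q + q^2, minimized at q = 4 where min AVC = £7. MC = 23 - 16q + 3q^2.
With P = £87 above the shutdown price, P = MC gives q = 8.
At P = £18 ≥ min AVC, set P = MC: q = 5. The firm stays open but cuts output.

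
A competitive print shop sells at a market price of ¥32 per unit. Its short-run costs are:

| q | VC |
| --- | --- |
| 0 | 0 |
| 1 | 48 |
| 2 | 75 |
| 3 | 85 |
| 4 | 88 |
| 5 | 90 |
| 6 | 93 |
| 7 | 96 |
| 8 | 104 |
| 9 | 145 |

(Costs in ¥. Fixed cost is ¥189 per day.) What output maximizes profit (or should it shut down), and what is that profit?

q = 8; profit = -¥37

Tabulate TR − TC: q=0: -189; q=1: -205; q=2: -200; q=3: -178; q=4: -149; q=5: -119; q=6: -90; q=7: -61; q=8: -37; q=9: -46.
Profit is maximized at q = 8. AVC there is 104/8 = ¥13 ≤ P, so producing beats shutting down (which would give -¥189).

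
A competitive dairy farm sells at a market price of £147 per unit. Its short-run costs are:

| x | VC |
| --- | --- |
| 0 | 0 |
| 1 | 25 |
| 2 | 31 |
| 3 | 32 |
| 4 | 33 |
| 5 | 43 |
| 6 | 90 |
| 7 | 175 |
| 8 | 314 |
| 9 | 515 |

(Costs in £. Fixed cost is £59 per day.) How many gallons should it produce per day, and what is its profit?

x = 8; profit = £803

Compute π = P·x − TC at each output: x=0: -59; x=1: 63; x=2: 204; x=3: 350; x=4: 496; x=5: 633; x=6: 733; x=7: 795; x=8: 803; x=9: 749.
Profit is maximized at x = 8. AVC there is 314/8 = £39.25 ≤ P, so producing beats shutting down (which would give -£59).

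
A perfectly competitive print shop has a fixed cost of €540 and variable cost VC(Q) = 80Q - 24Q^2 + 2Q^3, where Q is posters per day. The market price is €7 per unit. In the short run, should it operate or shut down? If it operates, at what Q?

Strip out fixed cost: VC = 80Q - 24Q^2 + 2Q^3. Then AVC = 80 - 24Q + 2Q^2 and MC = 80 - 48Q + 6Q^2.
AVC hits its minimum where MC = AVC, at Q = 6, giving min AVC = 80 - 24·6 + 2·6^2 = €8.
P = €7 lies below min AVC = €8; no output level covers variable cost.
The firm minimizes its loss by shutting down and losing only its fixed cost of €540.

Shut down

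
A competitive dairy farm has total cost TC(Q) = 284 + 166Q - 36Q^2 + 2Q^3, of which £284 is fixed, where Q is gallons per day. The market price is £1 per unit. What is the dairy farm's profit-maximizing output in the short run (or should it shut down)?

Variable cost is VC = 166Q - 36Q^2 + 2Q^3, so AVC = VC/Q = 166 - 36Q + 2Q^2 and MC = dTC/dQ = 166 - 72Q + 6Q^2.
AVC is minimized where dAVC/dQ = -36 + 4Q = 0, at Q = 9; min AVC = 166 - 36·9 + 2·9^2 = £4.
Since P = £1 < min AVC = £4, price fails to cover variable cost at any output.
The firm minimizes its loss by shutting down and losing only its fixed cost of £284.

Shut down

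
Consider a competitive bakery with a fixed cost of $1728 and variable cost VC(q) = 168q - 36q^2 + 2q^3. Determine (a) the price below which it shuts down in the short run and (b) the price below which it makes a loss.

Shutdown price = $6; break-even price = $168

Shutdown price = min AVC. AVC = 168 - 36q + 2q^2, with vertex at q = 9 and minimum $6.
ATC = 1728/q + 168 - 36q + 2q^2. Setting dATC/dq = −1728/q^2 − 36 + 4q = 0 gives q = 12 (since 4·12^3 − 36·12^2 = 1728).
min ATC = 1728/12 + 168 − 36·12 + 2·12^2 = $168. That is the break-even price.
Between these two prices the firm operates at a loss; above $168 it earns a profit.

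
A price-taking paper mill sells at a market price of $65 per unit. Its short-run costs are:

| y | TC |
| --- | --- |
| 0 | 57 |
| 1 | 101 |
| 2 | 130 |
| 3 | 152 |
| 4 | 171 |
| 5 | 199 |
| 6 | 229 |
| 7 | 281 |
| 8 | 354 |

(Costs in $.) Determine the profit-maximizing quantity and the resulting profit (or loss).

Profit at each row (π = 65y − TC): y=0: -57; y=1: -36; y=2: 0; y=3: 43; y=4: 89; y=5: 126; y=6: 161; y=7: 174; y=8: 166.
Profit is maximized at y = 7. AVC there is 224/7 = $32 ≤ P, so producing beats shutting down (which would give -$57).

y = 7; profit = $174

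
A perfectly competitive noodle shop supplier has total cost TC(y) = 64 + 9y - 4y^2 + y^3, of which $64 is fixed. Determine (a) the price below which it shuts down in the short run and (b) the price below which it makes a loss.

Shutdown price = $5; break-even price = $25

AVC = 9 - 4y + y^2; minimized at y = 2, giving min AVC = $5. That is the shutdown price.
ATC = 64/y + 9 - 4y + y^2. Setting dATC/dy = −64/y^2 − 4 + 2y = 0 gives y = 4 (since 2·4^3 − 4·4^2 = 64).
min ATC = 64/4 + 9 − 4·4 + 4^2 = $25. That is the break-even price.
Between these two prices the firm operates at a loss; above $25 it earns a profit.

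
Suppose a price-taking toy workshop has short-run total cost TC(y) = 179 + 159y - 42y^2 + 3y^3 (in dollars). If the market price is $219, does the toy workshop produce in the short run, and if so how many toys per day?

Variable cost is VC = 159y - 42y^2 + 3y^3, so AVC = VC/y = 159 - 42y + 3y^2 and MC = dTC/dy = 159 - 84y + 9y^2.
AVC hits its minimum where MC = AVC, at y = 7, giving min AVC = 159 - 42·7 + 3·7^2 = $12.
Since P = $219 ≥ min AVC = $12, price covers variable cost and the firm should produce.
Set P = MC: 219 = 159 - 84y + 9y^2 → -60 - 84y + 9y^2 = 0. The roots are y = -2/3 and y = 10; the profit-maximizing output is on the rising part of MC, so y* = 10.
Check: AVC at y = 10 is $39 ≤ P, so revenue covers variable cost.
Profit = P·y − TC = 219·10 − 569 = $1621.

Produce at y = 10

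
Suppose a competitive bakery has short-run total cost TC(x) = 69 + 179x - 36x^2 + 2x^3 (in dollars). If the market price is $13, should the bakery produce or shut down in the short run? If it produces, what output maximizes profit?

Shut down

Variable cost is VC = 179x - 36x^2 + 2x^3, so AVC = VC/x = 179 - 36x + 2x^2 and MC = dTC/dx = 179 - 72x + 6x^2.
AVC hits its minimum where MC = AVC, at x = 9, giving min AVC = 179 - 36·9 + 2·9^2 = $17.
P = $13 lies below min AVC = $17; no output level covers variable cost.
Shutting down limits the loss to fixed cost, $69.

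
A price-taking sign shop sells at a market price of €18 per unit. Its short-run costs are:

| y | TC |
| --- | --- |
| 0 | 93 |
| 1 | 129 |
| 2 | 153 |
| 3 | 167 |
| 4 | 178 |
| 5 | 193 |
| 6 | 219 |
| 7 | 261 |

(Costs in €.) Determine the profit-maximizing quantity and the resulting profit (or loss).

Compute π = P·y − TC at each output: y=0: -93; y=1: -111; y=2: -117; y=3: -113; y=4: -106; y=5: -103; y=6: -111; y=7: -135.
Profit is highest at y = 0. Equivalently, the lowest AVC in the table is 100/5 ≈ €20 at y = 5, and P = €18 falls below it — price never covers variable cost, so the firm shuts down and loses only its fixed cost.

y = 0 (shut down); profit = -€93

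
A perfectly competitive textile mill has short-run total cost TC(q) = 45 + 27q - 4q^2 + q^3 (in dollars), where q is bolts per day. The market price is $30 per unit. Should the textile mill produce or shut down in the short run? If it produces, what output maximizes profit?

Produce at q = 3

From TC, MC = TC'(q) = 27 - 8q + 3q^2 and AVC = VC/q = 27 - 4q + q^2.
The AVC parabola has its vertex at q = 4/2 = 2, where AVC = 27 - 4·2 + 2^2 = $23.
P = $30 exceeds min AVC = $23, so the firm stays open.
P = MC gives -3 - 8q + 3q^2 = 0, with roots -1/3 and 3. Take the larger (rising MC): q* = 3.
Check: AVC at q = 3 is $24 ≤ P, so revenue covers variable cost.
Profit = P·q − TC = 30·3 − 117 = -$27, a loss, but smaller than the $45 fixed cost the firm would lose by shutting down.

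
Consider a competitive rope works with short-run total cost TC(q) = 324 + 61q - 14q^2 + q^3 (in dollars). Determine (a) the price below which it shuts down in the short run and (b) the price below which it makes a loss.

AVC = 61 - 14q + q^2; minimized at q = 7, giving min AVC = $12. That is the shutdown price.
ATC = 324/q + 61 - 14q + q^2. Setting dATC/dq = −324/q^2 − 14 + 2q = 0 gives q = 9 (since 2·9^3 − 14·9^2 = 324).
min ATC = 324/9 + 61 − 14·9 + 9^2 = $52. That is the break-even price.
For $12 ≤ P < $52 the firm produces at a loss; below $12 it shuts down.

Shutdown price = $12; break-even price = $52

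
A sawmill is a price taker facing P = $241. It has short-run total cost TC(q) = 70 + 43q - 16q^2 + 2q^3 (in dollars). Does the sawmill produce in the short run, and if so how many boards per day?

Variable cost is VC = 43q - 16q^2 + 2q^3, so AVC = VC/q = 43 - 16q + 2q^2 and MC = dTC/dq = 43 - 32q + 6q^2.
AVC is minimized where dAVC/dq = -16 + 4q = 0, at q = 4; min AVC = 43 - 16·4 + 2·4^2 = $11.
P = $241 exceeds min AVC = $11, so the firm stays open.
Solving P = MC: -198 - 32q + 6q^2 = 0 ⇒ q = -11/3 or 9. On the upward-sloping branch, q* = 9.
Check: AVC at q = 9 is $61 ≤ P, so revenue covers variable cost.
Profit = P·q − TC = 241·9 − 619 = $1550.

Produce at q = 9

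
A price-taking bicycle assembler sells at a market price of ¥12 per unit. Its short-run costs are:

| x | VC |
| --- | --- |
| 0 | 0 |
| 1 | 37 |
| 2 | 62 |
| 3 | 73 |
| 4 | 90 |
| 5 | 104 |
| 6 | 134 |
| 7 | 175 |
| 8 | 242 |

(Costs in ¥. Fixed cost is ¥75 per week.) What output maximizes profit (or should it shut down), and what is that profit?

x = 0 (shut down); profit = -¥75

Compute π = P·x − TC at each output: x=0: -75; x=1: -100; x=2: -113; x=3: -112; x=4: -117; x=5: -119; x=6: -137; x=7: -166; x=8: -221.
Profit is highest at x = 0. Equivalently, the lowest AVC in the table is 104/5 ≈ ¥20.80 at x = 5, and P = ¥12 falls below it — price never covers variable cost, so the firm shuts down and loses only its fixed cost.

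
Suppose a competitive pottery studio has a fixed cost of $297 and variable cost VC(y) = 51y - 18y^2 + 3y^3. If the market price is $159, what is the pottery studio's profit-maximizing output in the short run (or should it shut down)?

Strip out fixed cost: VC = 51y - 18y^2 + 3y^3. Then AVC = 51 - 18y + 3y^2 and MC = 51 - 36y + 9y^2.
AVC hits its minimum where MC = AVC, at y = 3, giving min AVC = 51 - 18·3 + 3·3^2 = $24.
Because $159 ≥ $24, revenue can cover variable cost; the firm operates.
Solving P = MC: -108 - 36y + 9y^2 = 0 ⇒ y = -2 or 6. On the upward-sloping branch, y* = 6.
Check: AVC at y = 6 is $51 ≤ P, so revenue covers variable cost.
Profit = P·y − TC = 159·6 − 603 = $351.

Produce at y = 6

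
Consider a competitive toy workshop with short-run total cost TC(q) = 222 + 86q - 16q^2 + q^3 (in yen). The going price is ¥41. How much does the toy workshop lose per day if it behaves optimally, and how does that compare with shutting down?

AVC = 86 - 16q + q^2 has its minimum ¥22 at q = 8; price ¥41 clears that bar, so the firm operates.
With MC = 86 - 32q + 3q^2, P = MC on the upward-sloping part at q* = 9.
TR = 41·9 = 369. TC = 222 + 207 = 429. Profit = 369 − 429 = -¥60.
That loss of ¥60 beats the ¥222 the firm would lose by shutting down; producing recovers ¥162 of fixed cost.

Profit = -¥60 at q = 9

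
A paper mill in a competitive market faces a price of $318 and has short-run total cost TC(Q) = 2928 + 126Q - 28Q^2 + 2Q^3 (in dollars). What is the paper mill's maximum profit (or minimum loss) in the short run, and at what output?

Profit = -$48 at Q = 12

AVC = 126 - 28Q + 2Q^2 has its minimum $28 at Q = 7; price $318 clears that bar, so the firm operates.
With MC = 126 - 56Q + 6Q^2, P = MC on the upward-sloping part at Q* = 12.
TR = 318·12 = 3816. TC = 2928 + 936 = 3864. Profit = 3816 − 3864 = -$48.
That loss of $48 beats the $2928 the firm would lose by shutting down; producing recovers $2880 of fixed cost.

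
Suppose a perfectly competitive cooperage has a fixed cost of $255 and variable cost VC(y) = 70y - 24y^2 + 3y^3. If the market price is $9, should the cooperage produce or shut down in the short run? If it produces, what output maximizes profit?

Strip out fixed cost: VC = 70y - 24y^2 + 3y^3. Then AVC = 70 - 24y + 3y^2 and MC = 70 - 48y + 9y^2.
The AVC parabola has its vertex at y = 24/6 = 4, where AVC = 70 - 24·4 + 3·4^2 = $22.
Since P = $9 < min AVC = $22, price fails to cover variable cost at any output.
Best response: produce nothing and absorb the $255 fixed cost.

Shut down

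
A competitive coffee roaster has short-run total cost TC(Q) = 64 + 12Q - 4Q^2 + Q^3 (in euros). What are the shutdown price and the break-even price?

AVC = 12 - 4Q + Q^2; minimized at Q = 2, giving min AVC = €8. That is the shutdown price.
ATC = 64/Q + 12 - 4Q + Q^2. Setting dATC/dQ = −64/Q^2 − 4 + 2Q = 0 gives Q = 4 (since 2·4^3 − 4·4^2 = 64).
min ATC = 64/4 + 12 − 4·4 + 4^2 = €28. That is the break-even price.
Between these two prices the firm operates at a loss; above €28 it earns a profit.

Shutdown price = €8; break-even price = €28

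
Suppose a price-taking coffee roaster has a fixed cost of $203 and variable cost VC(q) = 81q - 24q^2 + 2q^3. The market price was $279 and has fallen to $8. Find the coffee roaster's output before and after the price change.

Output falls from 11 to 0 (the firm shuts down)

AVC = 81 - 24q + 2q^2, minimized at q = 6 where min AVC = $9. MC = 81 - 48q + 6q^2.
At P = $279 ≥ min AVC, set P = MC on the rising branch: q = 11.
At P = $8 < min AVC = $9, price no longer covers variable cost at any output, so the firm shuts down: q = 0.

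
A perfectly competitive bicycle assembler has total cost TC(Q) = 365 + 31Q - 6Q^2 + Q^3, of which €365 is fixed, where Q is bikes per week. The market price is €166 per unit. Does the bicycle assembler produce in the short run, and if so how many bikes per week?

From TC, MC = TC'(Q) = 31 - 12Q + 3Q^2 and AVC = VC/Q = 31 - 6Q + Q^2.
AVC hits its minimum where MC = AVC, at Q = 3, giving min AVC = 31 - 6·3 + 3^2 = €22.
Because €166 ≥ €22, revenue can cover variable cost; the firm operates.
Set P = MC: 166 = 31 - 12Q + 3Q^2 → -135 - 12Q + 3Q^2 = 0. The roots are Q = -5 and Q = 9; the profit-maximizing output is on the rising part of MC, so Q* = 9.
Check: AVC at Q = 9 is €58 ≤ P, so revenue covers variable cost.
Profit = P·Q − TC = 166·9 − 887 = €607.

Produce at Q = 9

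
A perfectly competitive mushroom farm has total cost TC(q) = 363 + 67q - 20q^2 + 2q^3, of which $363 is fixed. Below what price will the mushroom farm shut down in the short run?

The firm shuts down when price falls below the minimum of average variable cost. AVC = VC/q = 67 - 20q + 2q^2.
At the minimum of AVC, MC = AVC. MC = 67 - 40q + 6q^2; setting MC = AVC gives 4q^2 - 20q = 0, so q = 5. min AVC = 17.
So the shutdown price is $17.

$17 per unit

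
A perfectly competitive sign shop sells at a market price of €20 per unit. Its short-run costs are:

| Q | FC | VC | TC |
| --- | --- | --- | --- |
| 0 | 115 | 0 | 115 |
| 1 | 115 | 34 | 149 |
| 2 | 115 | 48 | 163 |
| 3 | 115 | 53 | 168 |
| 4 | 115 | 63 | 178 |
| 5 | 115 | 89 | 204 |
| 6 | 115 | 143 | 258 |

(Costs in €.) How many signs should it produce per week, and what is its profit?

Tabulate TR − TC: Q=0: -115; Q=1: -129; Q=2: -123; Q=3: -108; Q=4: -98; Q=5: -104; Q=6: -138.
Profit is maximized at Q = 4. AVC there is 63/4 = €15.75 ≤ P, so producing beats shutting down (which would give -€115).

Q = 4; profit = -€98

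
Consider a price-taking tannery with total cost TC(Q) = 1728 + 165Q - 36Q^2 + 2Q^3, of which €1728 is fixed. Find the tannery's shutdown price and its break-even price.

Shutdown price = €3; break-even price = €165

AVC = 165 - 36Q + 2Q^2; minimized at Q = 9, giving min AVC = €3. That is the shutdown price.
ATC = 1728/Q + 165 - 36Q + 2Q^2. Setting dATC/dQ = −1728/Q^2 − 36 + 4Q = 0 gives Q = 12 (since 4·12^3 − 36·12^2 = 1728).
min ATC = 1728/12 + 165 − 36·12 + 2·12^2 = €165. That is the break-even price.
For €3 ≤ P < €165 the firm produces at a loss; below €3 it shuts down.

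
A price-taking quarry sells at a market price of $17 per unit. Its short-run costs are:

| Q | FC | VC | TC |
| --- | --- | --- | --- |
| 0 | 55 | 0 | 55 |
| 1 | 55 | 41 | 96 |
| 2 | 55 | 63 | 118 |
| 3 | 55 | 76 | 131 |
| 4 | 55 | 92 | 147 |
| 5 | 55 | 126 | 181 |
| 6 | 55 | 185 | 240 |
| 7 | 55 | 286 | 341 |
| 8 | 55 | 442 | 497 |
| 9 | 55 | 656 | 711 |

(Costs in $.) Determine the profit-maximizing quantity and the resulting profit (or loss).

Compute π = P·Q − TC at each output: Q=0: -55; Q=1: -79; Q=2: -84; Q=3: -80; Q=4: -79; Q=5: -96; Q=6: -138; Q=7: -222; Q=8: -361; Q=9: -558.
Profit is highest at Q = 0. Equivalently, the lowest AVC in the table is 92/4 ≈ $23 at Q = 4, and P = $17 falls below it — price never covers variable cost, so the firm shuts down and loses only its fixed cost.

Q = 0 (shut down); profit = -$55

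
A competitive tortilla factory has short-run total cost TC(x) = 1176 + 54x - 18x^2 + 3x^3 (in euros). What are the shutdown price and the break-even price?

Shutdown price = €27; break-even price = €243

Shutdown price = min AVC. AVC = 54 - 18x + 3x^2, with vertex at x = 3 and minimum €27.
ATC = 1176/x + 54 - 18x + 3x^2. Setting dATC/dx = −1176/x^2 − 18 + 6x = 0 gives x = 7 (since 6·7^3 − 18·7^2 = 1176).
min ATC = 1176/7 + 54 − 18·7 + 3·7^2 = €243. That is the break-even price.
For €27 ≤ P < €243 the firm produces at a loss; below €27 it shuts down.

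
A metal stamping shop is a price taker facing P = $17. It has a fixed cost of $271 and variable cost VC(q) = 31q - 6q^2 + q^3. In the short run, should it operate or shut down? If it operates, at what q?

Shut down

From TC, MC = TC'(q) = 31 - 12q + 3q^2 and AVC = VC/q = 31 - 6q + q^2.
The AVC parabola has its vertex at q = 6/2 = 3, where AVC = 31 - 6·3 + 3^2 = $22.
With P < min AVC ($17 < $22), every unit sold adds to the loss.
Best response: produce nothing and absorb the $271 fixed cost.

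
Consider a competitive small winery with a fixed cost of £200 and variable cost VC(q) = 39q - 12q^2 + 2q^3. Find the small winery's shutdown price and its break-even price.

Shutdown price = £21; break-even price = £69

AVC = 39 - 12q + 2q^2; minimized at q = 3, giving min AVC = £21. That is the shutdown price.
ATC = 200/q + 39 - 12q + 2q^2. Setting dATC/dq = −200/q^2 − 12 + 4q = 0 gives q = 5 (since 4·5^3 − 12·5^2 = 200).
min ATC = 200/5 + 39 − 12·5 + 2·5^2 = £69. That is the break-even price.
Between these two prices the firm operates at a loss; above £69 it earns a profit.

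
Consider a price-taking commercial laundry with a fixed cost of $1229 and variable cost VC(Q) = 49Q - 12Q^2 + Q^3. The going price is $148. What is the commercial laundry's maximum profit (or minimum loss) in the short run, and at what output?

AVC = 49 - 12Q + Q^2 has its minimum $13 at Q = 6; price $148 clears that bar, so the firm operates.
MC = 49 - 24Q + 3Q^2. Setting P = MC and taking the root on the rising branch gives Q* = 11.
TR = 148·11 = 1628. TC = 1229 + 418 = 1647. Profit = 1628 − 1647 = -$19.
Shutting down would mean losing the fixed cost of $1229, so operating at a loss of $19 is better by $1210.

Profit = -$19 at Q = 11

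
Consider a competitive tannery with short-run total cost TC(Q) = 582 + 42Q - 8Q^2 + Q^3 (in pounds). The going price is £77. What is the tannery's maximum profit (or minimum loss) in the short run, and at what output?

Profit = -£288 at Q = 7

AVC = 42 - 8Q + Q^2; min AVC = £26 at Q = 4. Since P = £77 ≥ min AVC, the firm produces.
With MC = 42 - 16Q + 3Q^2, P = MC on the upward-sloping part at Q* = 7.
TR = 77·7 = 539. TC = 582 + 245 = 827. Profit = 539 − 827 = -£288.
That loss of £288 beats the £582 the firm would lose by shutting down; producing recovers £294 of fixed cost.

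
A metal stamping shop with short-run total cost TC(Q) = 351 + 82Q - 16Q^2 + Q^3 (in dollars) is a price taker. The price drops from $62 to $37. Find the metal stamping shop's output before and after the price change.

AVC = 82 - 16Q + Q^2, minimized at Q = 8 where min AVC = $18. MC = 82 - 32Q + 3Q^2.
At P = $62 ≥ min AVC, set P = MC on the rising branch: Q = 10.
At P = $37 ≥ min AVC, set P = MC: Q = 9. The firm stays open but cuts output.

Output falls from 10 to 9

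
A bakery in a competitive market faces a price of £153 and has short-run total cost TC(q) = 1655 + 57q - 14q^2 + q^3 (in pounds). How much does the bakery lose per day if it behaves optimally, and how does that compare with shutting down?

AVC = 57 - 14q + q^2 has its minimum £8 at q = 7; price £153 clears that bar, so the firm operates.
With MC = 57 - 28q + 3q^2, P = MC on the upward-sloping part at q* = 12.
TR = 153·12 = 1836. TC = 1655 + 396 = 2051. Profit = 1836 − 2051 = -£215.
By producing, the firm covers all variable cost plus £1440 of fixed cost; shutting down would lose the full £1655.

Profit = -£215 at q = 12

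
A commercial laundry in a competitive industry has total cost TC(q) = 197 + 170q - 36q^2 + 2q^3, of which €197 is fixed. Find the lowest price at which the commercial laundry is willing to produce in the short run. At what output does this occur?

The firm shuts down when price falls below the minimum of average variable cost. AVC = VC/q = 170 - 36q + 2q^2.
At the minimum of AVC, MC = AVC. MC = 170 - 72q + 6q^2; setting MC = AVC gives 4q^2 - 36q = 0, so q = 9. min AVC = 8.
The firm shuts down for any P below €8.

€8 per unit, at q = 9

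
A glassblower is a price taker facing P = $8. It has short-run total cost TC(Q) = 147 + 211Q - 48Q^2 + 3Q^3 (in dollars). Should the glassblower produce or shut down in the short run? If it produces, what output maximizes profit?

Shut down

Strip out fixed cost: VC = 211Q - 48Q^2 + 3Q^3. Then AVC = 211 - 48Q + 3Q^2 and MC = 211 - 96Q + 9Q^2.
AVC hits its minimum where MC = AVC, at Q = 8, giving min AVC = 211 - 48·8 + 3·8^2 = $19.
P = $8 lies below min AVC = $19; no output level covers variable cost.
Shutting down limits the loss to fixed cost, $147.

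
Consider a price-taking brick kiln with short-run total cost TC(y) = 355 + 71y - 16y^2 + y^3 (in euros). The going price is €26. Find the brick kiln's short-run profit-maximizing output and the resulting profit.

AVC = 71 - 16y + y^2 has its minimum €7 at y = 8; price €26 clears that bar, so the firm operates.
MC = 71 - 32y + 3y^2. Setting P = MC and taking the root on the rising branch gives y* = 9.
TR = 26·9 = 234. TC = 355 + 72 = 427. Profit = 234 − 427 = -€193.
That loss of €193 beats the €355 the firm would lose by shutting down; producing recovers €162 of fixed cost.

Profit = -€193 at y = 9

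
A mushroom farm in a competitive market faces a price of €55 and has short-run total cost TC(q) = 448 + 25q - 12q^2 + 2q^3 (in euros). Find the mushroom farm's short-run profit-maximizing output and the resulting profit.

Profit = -€248 at q = 5

AVC = 25 - 12q + 2q^2; min AVC = €7 at q = 3. Since P = €55 ≥ min AVC, the firm produces.
With MC = 25 - 24q + 6q^2, P = MC on the upward-sloping part at q* = 5.
TR = 55·5 = 275. TC = 448 + 75 = 523. Profit = 275 − 523 = -€248.
That loss of €248 beats the €448 the firm would lose by shutting down; producing recovers €200 of fixed cost.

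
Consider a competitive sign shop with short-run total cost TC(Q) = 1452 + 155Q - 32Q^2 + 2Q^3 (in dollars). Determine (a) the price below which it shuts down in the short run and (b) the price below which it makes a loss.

Shutdown price = $27; break-even price = $177

Shutdown price = min AVC. AVC = 155 - 32Q + 2Q^2, with vertex at Q = 8 and minimum $27.
ATC = 1452/Q + 155 - 32Q + 2Q^2. Setting dATC/dQ = −1452/Q^2 − 32 + 4Q = 0 gives Q = 11 (since 4·11^3 − 32·11^2 = 1452).
min ATC = 1452/11 + 155 − 32·11 + 2·11^2 = $177. That is the break-even price.
For $27 ≤ P < $177 the firm produces at a loss; below $27 it shuts down.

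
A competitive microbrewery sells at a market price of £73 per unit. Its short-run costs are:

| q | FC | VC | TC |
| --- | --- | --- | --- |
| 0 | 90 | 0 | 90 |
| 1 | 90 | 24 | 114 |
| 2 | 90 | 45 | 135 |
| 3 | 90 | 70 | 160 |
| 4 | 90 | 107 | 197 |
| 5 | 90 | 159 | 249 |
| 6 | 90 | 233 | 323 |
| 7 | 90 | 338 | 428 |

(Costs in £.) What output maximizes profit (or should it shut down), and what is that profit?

Tabulate TR − TC: q=0: -90; q=1: -41; q=2: 11; q=3: 59; q=4: 95; q=5: 116; q=6: 115; q=7: 83.
Profit is maximized at q = 5. AVC there is 159/5 = £31.80 ≤ P, so producing beats shutting down (which would give -£90).

q = 5; profit = £116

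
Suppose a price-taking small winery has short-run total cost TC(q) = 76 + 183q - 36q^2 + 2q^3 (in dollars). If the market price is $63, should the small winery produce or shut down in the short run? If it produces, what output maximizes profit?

Produce at q = 10

Strip out fixed cost: VC = 183q - 36q^2 + 2q^3. Then AVC = 183 - 36q + 2q^2 and MC = 183 - 72q + 6q^2.
The AVC parabola has its vertex at q = 36/4 = 9, where AVC = 183 - 36·9 + 2·9^2 = $21.
Since P = $63 ≥ min AVC = $21, price covers variable cost and the firm should produce.
Solving P = MC: 120 - 72q + 6q^2 = 0 ⇒ q = 2 or 10. On the upward-sloping branch, q* = 10.
Check: AVC at q = 10 is $23 ≤ P, so revenue covers variable cost.
Profit = P·q − TC = 63·10 − 306 = $324.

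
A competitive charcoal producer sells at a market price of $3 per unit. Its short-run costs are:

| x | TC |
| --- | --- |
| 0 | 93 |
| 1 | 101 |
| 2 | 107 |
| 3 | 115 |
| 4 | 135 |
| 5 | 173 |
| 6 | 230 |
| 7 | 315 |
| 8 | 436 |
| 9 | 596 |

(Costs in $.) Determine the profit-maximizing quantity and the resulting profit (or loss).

Compute π = P·x − TC at each output: x=0: -93; x=1: -98; x=2: -101; x=3: -106; x=4: -123; x=5: -158; x=6: -212; x=7: -294; x=8: -412; x=9: -569.
Profit is highest at x = 0. Equivalently, the lowest AVC in the table is 14/2 ≈ $7 at x = 2, and P = $3 falls below it — price never covers variable cost, so the firm shuts down and loses only its fixed cost.

x = 0 (shut down); profit = -$93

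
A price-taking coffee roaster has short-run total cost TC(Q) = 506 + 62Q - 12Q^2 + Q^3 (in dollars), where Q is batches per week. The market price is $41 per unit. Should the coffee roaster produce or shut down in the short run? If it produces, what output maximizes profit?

Strip out fixed cost: VC = 62Q - 12Q^2 + Q^3. Then AVC = 62 - 12Q + Q^2 and MC = 62 - 24Q + 3Q^2.
The AVC parabola has its vertex at Q = 12/2 = 6, where AVC = 62 - 12·6 + 6^2 = $26.
Since P = $41 ≥ min AVC = $26, price covers variable cost and the firm should produce.
Set P = MC: 41 = 62 - 24Q + 3Q^2 → 21 - 24Q + 3Q^2 = 0. The roots are Q = 1 and Q = 7; the profit-maximizing output is on the rising part of MC, so Q* = 7.
Check: AVC at Q = 7 is $27 ≤ P, so revenue covers variable cost.
Profit = P·Q − TC = 41·7 − 695 = -$408, a loss, but smaller than the $506 fixed cost the firm would lose by shutting down.

Produce at Q = 7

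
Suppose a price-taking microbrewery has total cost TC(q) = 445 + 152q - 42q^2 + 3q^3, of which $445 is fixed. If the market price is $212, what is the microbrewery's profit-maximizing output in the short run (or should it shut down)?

Variable cost is VC = 152q - 42q^2 + 3q^3, so AVC = VC/q = 152 - 42q + 3q^2 and MC = dTC/dq = 152 - 84q + 9q^2.
AVC is minimized where dAVC/dq = -42 + 6q = 0, at q = 7; min AVC = 152 - 42·7 + 3·7^2 = $5.
P = $212 exceeds min AVC = $5, so the firm stays open.
Solving P = MC: -60 - 84q + 9q^2 = 0 ⇒ q = -2/3 or 10. On the upward-sloping branch, q* = 10.
Check: AVC at q = 10 is $32 ≤ P, so revenue covers variable cost.
Profit = P·q − TC = 212·10 − 765 = $1355.

Produce at q = 10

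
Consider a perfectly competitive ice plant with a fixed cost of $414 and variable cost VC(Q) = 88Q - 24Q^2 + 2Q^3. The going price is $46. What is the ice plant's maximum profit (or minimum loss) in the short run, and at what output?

Profit = -$218 at Q = 7

AVC = 88 - 24Q + 2Q^2 has its minimum $16 at Q = 6; price $46 clears that bar, so the firm operates.
With MC = 88 - 48Q + 6Q^2, P = MC on the upward-sloping part at Q* = 7.
TR = 46·7 = 322. TC = 414 + 126 = 540. Profit = 322 − 540 = -$218.
Shutting down would mean losing the fixed cost of $414, so operating at a loss of $218 is better by $196.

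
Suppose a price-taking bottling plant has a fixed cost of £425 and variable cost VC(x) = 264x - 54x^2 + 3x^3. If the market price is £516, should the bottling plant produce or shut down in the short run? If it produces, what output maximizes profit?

From TC, MC = TC'(x) = 264 - 108x + 9x^2 and AVC = VC/x = 264 - 54x + 3x^2.
AVC hits its minimum where MC = AVC, at x = 9, giving min AVC = 264 - 54·9 + 3·9^2 = £21.
Because £516 ≥ £21, revenue can cover variable cost; the firm operates.
P = MC gives -252 - 108x + 9x^2 = 0, with roots -2 and 14. Take the larger (rising MC): x* = 14.
Check: AVC at x = 14 is £96 ≤ P, so revenue covers variable cost.
Profit = P·x − TC = 516·14 − 1769 = £5455.

Produce at x = 14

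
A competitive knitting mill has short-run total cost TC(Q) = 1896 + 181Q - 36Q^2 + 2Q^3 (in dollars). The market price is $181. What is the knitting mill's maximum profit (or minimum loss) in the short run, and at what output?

AVC = 181 - 36Q + 2Q^2 has its minimum $19 at Q = 9; price $181 clears that bar, so the firm operates.
MC = 181 - 72Q + 6Q^2. Setting P = MC and taking the root on the rising branch gives Q* = 12.
TR = 181·12 = 2172. TC = 1896 + 444 = 2340. Profit = 2172 − 2340 = -$168.
That loss of $168 beats the $1896 the firm would lose by shutting down; producing recovers $1728 of fixed cost.

Profit = -$168 at Q = 12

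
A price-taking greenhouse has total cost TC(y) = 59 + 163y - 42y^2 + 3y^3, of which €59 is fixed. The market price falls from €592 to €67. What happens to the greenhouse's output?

MC = 163 - 84y + 9y^2; the shutdown threshold is min AVC = €16 (at y = 7).
At P = €592 ≥ min AVC, set P = MC on the rising branch: y = 13.
At P = €67 ≥ min AVC, set P = MC: y = 8. The firm stays open but cuts output.

Output falls from 13 to 8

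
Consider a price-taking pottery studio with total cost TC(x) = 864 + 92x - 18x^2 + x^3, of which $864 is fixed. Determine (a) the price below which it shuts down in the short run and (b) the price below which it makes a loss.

Shutdown price = $11; break-even price = $92

AVC = 92 - 18x + x^2; minimized at x = 9, giving min AVC = $11. That is the shutdown price.
ATC = 864/x + 92 - 18x + x^2. Setting dATC/dx = −864/x^2 − 18 + 2x = 0 gives x = 12 (since 2·12^3 − 18·12^2 = 864).
min ATC = 864/12 + 92 − 18·12 + 12^2 = $92. That is the break-even price.
For $11 ≤ P < $92 the firm produces at a loss; below $11 it shuts down.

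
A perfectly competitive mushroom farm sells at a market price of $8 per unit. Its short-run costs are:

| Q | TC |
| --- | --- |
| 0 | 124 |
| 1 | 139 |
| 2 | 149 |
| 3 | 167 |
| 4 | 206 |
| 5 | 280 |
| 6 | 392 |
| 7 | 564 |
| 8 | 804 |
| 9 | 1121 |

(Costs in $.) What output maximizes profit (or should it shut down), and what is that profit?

Tabulate TR − TC: Q=0: -124; Q=1: -131; Q=2: -133; Q=3: -143; Q=4: -174; Q=5: -240; Q=6: -344; Q=7: -508; Q=8: -740; Q=9: -1049.
Profit is highest at Q = 0. Equivalently, the lowest AVC in the table is 25/2 ≈ $12.50 at Q = 2, and P = $8 falls below it — price never covers variable cost, so the firm shuts down and loses only its fixed cost.

Q = 0 (shut down); profit = -$124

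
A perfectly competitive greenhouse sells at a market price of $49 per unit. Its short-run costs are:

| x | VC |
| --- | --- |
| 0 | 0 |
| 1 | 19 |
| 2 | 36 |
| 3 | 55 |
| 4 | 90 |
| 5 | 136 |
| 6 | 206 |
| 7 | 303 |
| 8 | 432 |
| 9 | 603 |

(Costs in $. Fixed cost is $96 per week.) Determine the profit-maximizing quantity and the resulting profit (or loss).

Tabulate TR − TC: x=0: -96; x=1: -66; x=2: -34; x=3: -4; x=4: 10; x=5: 13; x=6: -8; x=7: -56; x=8: -136; x=9: -258.
Profit is maximized at x = 5. AVC there is 136/5 = $27.20 ≤ P, so producing beats shutting down (which would give -$96).

x = 5; profit = $13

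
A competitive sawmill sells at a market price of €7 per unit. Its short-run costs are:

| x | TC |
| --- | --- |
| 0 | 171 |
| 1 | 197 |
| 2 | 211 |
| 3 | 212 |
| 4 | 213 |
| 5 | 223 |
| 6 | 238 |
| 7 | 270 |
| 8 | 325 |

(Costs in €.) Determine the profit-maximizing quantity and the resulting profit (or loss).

x = 0 (shut down); profit = -€171

Tabulate TR − TC: x=0: -171; x=1: -190; x=2: -197; x=3: -191; x=4: -185; x=5: -188; x=6: -196; x=7: -221; x=8: -269.
Profit is highest at x = 0. Equivalently, the lowest AVC in the table is 52/5 ≈ €10.40 at x = 5, and P = €7 falls below it — price never covers variable cost, so the firm shuts down and loses only its fixed cost.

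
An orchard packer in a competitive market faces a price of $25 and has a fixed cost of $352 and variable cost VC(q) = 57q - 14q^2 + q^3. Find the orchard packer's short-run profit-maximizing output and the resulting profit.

Profit = -$224 at q = 8

AVC = 57 - 14q + q^2; min AVC = $8 at q = 7. Since P = $25 ≥ min AVC, the firm produces.
With MC = 57 - 28q + 3q^2, P = MC on the upward-sloping part at q* = 8.
TR = 25·8 = 200. TC = 352 + 72 = 424. Profit = 200 − 424 = -$224.
Shutting down would mean losing the fixed cost of $352, so operating at a loss of $224 is better by $128.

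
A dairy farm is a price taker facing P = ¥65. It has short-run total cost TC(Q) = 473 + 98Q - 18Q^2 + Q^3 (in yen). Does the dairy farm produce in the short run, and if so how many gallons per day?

Variable cost is VC = 98Q - 18Q^2 + Q^3, so AVC = VC/Q = 98 - 18Q + Q^2 and MC = dTC/dQ = 98 - 36Q + 3Q^2.
The AVC parabola has its vertex at Q = 18/2 = 9, where AVC = 98 - 18·9 + 9^2 = ¥17.
Because ¥65 ≥ ¥17, revenue can cover variable cost; the firm operates.
Set P = MC: 65 = 98 - 36Q + 3Q^2 → 33 - 36Q + 3Q^2 = 0. The roots are Q = 1 and Q = 11; the profit-maximizing output is on the rising part of MC, so Q* = 11.
Check: AVC at Q = 11 is ¥21 ≤ P, so revenue covers variable cost.
Profit = P·Q − TC = 65·11 − 704 = ¥11.

Produce at Q = 11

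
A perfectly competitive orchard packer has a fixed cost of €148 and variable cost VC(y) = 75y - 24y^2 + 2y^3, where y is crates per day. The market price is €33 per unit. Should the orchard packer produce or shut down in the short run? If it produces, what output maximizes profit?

Produce at y = 7

From TC, MC = TC'(y) = 75 - 48y + 6y^2 and AVC = VC/y = 75 - 24y + 2y^2.
AVC is minimized where dAVC/dy = -24 + 4y = 0, at y = 6; min AVC = 75 - 24·6 + 2·6^2 = €3.
Because €33 ≥ €3, revenue can cover variable cost; the firm operates.
Set P = MC: 33 = 75 - 48y + 6y^2 → 42 - 48y + 6y^2 = 0. The roots are y = 1 and y = 7; the profit-maximizing output is on the rising part of MC, so y* = 7.
Check: AVC at y = 7 is €5 ≤ P, so revenue covers variable cost.
Profit = P·y − TC = 33·7 − 183 = €48.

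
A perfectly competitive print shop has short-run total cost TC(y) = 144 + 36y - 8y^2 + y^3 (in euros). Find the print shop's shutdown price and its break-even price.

Shutdown price = min AVC. AVC = 36 - 8y + y^2, with vertex at y = 4 and minimum €20.
ATC = 144/y + 36 - 8y + y^2. Setting dATC/dy = −144/y^2 − 8 + 2y = 0 gives y = 6 (since 2·6^3 − 8·6^2 = 144).
min ATC = 144/6 + 36 − 8·6 + 6^2 = €48. That is the break-even price.
For €20 ≤ P < €48 the firm produces at a loss; below €20 it shuts down.

Shutdown price = €20; break-even price = €48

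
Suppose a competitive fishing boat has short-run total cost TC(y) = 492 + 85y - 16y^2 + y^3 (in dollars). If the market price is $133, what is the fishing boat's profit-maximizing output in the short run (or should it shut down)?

Produce at y = 12

From TC, MC = TC'(y) = 85 - 32y + 3y^2 and AVC = VC/y = 85 - 16y + y^2.
The AVC parabola has its vertex at y = 16/2 = 8, where AVC = 85 - 16·8 + 8^2 = $21.
P = $133 exceeds min AVC = $21, so the firm stays open.
Solving P = MC: -48 - 32y + 3y^2 = 0 ⇒ y = -4/3 or 12. On the upward-sloping branch, y* = 12.
Check: AVC at y = 12 is $37 ≤ P, so revenue covers variable cost.
Profit = P·y − TC = 133·12 − 936 = $660.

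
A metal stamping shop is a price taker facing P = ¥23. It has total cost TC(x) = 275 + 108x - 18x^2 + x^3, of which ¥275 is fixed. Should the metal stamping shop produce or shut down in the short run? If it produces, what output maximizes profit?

Variable cost is VC = 108x - 18x^2 + x^3, so AVC = VC/x = 108 - 18x + x^2 and MC = dTC/dx = 108 - 36x + 3x^2.
AVC hits its minimum where MC = AVC, at x = 9, giving min AVC = 108 - 18·9 + 9^2 = ¥27.
Since P = ¥23 < min AVC = ¥27, price fails to cover variable cost at any output.
The firm minimizes its loss by shutting down and losing only its fixed cost of ¥275.

Shut down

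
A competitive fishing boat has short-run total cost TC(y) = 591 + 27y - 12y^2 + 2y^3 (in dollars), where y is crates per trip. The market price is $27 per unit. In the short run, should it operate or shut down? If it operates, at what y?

Produce at y = 4

Strip out fixed cost: VC = 27y - 12y^2 + 2y^3. Then AVC = 27 - 12y + 2y^2 and MC = 27 - 24y + 6y^2.
AVC hits its minimum where MC = AVC, at y = 3, giving min AVC = 27 - 12·3 + 2·3^2 = $9.
P = $27 exceeds min AVC = $9, so the firm stays open.
P = MC gives -24y + 6y^2 = 0, with roots 0 and 4. Take the larger (rising MC): y* = 4.
Check: AVC at y = 4 is $11 ≤ P, so revenue covers variable cost.
Profit = P·y − TC = 27·4 − 635 = -$527, a loss, but smaller than the $591 fixed cost the firm would lose by shutting down.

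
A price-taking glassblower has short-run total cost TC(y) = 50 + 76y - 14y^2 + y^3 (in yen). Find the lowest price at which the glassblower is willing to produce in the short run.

The firm shuts down when price falls below the minimum of average variable cost. AVC = VC/y = 76 - 14y + y^2.
At the minimum of AVC, MC = AVC. MC = 76 - 28y + 3y^2; setting MC = AVC gives 2y^2 - 14y = 0, so y = 7. min AVC = 27.
The firm shuts down for any P below ¥27.

¥27 per unit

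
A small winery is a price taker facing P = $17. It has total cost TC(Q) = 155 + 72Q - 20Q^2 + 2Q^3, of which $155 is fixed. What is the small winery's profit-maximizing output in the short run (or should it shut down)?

Shut down

Strip out fixed cost: VC = 72Q - 20Q^2 + 2Q^3. Then AVC = 72 - 20Q + 2Q^2 and MC = 72 - 40Q + 6Q^2.
AVC is minimized where dAVC/dQ = -20 + 4Q = 0, at Q = 5; min AVC = 72 - 20·5 + 2·5^2 = $22.
Since P = $17 < min AVC = $22, price fails to cover variable cost at any output.
The firm minimizes its loss by shutting down and losing only its fixed cost of $155.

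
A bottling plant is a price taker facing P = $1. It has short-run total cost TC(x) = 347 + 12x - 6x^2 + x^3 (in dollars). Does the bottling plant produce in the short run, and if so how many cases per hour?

Strip out fixed cost: VC = 12x - 6x^2 + x^3. Then AVC = 12 - 6x + x^2 and MC = 12 - 12x + 3x^2.
AVC is minimized where dAVC/dx = -6 + 2x = 0, at x = 3; min AVC = 12 - 6·3 + 3^2 = $3.
P = $1 lies below min AVC = $3; no output level covers variable cost.
Best response: produce nothing and absorb the $347 fixed cost.

Shut down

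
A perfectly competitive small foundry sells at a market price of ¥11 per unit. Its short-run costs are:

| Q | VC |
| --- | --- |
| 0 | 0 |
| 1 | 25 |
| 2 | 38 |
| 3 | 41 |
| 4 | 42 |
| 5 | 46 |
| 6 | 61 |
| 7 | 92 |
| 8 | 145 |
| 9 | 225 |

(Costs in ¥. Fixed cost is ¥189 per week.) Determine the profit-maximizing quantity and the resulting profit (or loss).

Q = 5; profit = -¥180

Tabulate TR − TC: Q=0: -189; Q=1: -203; Q=2: -205; Q=3: -197; Q=4: -187; Q=5: -180; Q=6: -184; Q=7: -204; Q=8: -246; Q=9: -315.
Profit is maximized at Q = 5. AVC there is 46/5 = ¥9.20 ≤ P, so producing beats shutting down (which would give -¥189).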